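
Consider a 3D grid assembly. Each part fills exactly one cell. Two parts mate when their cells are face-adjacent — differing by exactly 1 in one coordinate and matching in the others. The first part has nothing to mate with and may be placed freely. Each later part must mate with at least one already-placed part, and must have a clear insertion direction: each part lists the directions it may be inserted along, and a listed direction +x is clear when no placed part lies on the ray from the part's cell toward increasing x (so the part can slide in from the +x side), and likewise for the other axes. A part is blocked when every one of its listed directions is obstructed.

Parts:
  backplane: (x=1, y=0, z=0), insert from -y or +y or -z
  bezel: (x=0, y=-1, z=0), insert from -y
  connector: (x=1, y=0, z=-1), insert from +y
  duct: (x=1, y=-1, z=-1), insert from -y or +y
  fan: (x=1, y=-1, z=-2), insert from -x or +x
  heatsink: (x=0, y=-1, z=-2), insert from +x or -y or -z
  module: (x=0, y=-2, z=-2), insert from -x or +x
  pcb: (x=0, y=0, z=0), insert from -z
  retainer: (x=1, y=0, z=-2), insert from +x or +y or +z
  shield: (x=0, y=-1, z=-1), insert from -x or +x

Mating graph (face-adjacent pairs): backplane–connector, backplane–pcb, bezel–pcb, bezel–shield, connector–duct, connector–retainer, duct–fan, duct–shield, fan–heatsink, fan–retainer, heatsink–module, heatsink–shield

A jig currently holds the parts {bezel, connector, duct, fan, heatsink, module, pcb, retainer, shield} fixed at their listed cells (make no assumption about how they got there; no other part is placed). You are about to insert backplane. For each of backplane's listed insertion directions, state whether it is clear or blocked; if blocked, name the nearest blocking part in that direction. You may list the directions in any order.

-y: ray from backplane(1, 0, 0) has no placed part ⇒ clear
+y: ray from backplane(1, 0, 0) has no placed part ⇒ clear
-z: nearest on ray is connector@(1, 0, -1) ⇒ blocked

+y: clear; -y: clear; -z: blocked by connector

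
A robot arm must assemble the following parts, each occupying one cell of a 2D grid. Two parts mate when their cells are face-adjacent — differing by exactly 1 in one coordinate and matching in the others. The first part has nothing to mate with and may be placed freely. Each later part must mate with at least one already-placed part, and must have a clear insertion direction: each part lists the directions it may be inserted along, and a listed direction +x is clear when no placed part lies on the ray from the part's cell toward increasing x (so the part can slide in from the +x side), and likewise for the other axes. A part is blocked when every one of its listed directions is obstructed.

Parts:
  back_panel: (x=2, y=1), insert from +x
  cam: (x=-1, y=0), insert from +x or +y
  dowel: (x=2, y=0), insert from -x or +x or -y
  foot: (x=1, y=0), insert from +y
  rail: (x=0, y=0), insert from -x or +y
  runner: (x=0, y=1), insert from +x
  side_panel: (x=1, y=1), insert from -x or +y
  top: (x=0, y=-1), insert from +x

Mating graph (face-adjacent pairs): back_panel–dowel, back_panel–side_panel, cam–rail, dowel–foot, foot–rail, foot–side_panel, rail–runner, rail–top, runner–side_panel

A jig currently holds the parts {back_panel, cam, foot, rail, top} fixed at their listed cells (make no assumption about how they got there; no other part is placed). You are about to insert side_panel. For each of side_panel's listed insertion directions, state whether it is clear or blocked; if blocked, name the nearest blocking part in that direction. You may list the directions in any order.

+y: clear; -x: clear

-x: ray from side_panel(1, 1) has no placed part ⇒ clear
+y: ray from side_panel(1, 1) has no placed part ⇒ clear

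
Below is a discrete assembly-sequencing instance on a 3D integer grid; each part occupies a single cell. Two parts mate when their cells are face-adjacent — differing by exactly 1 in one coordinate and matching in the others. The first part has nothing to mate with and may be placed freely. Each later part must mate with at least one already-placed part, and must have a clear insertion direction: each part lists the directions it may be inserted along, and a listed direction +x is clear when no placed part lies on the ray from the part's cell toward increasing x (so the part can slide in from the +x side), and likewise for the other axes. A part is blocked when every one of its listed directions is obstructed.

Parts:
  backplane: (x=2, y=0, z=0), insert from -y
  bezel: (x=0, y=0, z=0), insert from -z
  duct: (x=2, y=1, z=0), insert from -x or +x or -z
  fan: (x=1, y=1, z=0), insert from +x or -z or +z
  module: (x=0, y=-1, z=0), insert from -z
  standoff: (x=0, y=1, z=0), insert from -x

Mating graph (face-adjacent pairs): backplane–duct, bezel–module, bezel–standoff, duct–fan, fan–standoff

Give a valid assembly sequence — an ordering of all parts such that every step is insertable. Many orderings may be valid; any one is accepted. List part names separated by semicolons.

1. fan@(1, 1, 0) [+x clear] — {fan}
2. standoff@(0, 1, 0) [-x clear] — {fan, standoff}
3. duct@(2, 1, 0) [+x clear] — {duct, fan, standoff}
4. backplane@(2, 0, 0) [-y clear] — {backplane, duct, fan, standoff}
5. bezel@(0, 0, 0) [-z clear] — {backplane, bezel, duct, fan, standoff}
6. module@(0, -1, 0) [-z clear] — {backplane, bezel, duct, fan, module, standoff}

fan; standoff; duct; backplane; bezel; module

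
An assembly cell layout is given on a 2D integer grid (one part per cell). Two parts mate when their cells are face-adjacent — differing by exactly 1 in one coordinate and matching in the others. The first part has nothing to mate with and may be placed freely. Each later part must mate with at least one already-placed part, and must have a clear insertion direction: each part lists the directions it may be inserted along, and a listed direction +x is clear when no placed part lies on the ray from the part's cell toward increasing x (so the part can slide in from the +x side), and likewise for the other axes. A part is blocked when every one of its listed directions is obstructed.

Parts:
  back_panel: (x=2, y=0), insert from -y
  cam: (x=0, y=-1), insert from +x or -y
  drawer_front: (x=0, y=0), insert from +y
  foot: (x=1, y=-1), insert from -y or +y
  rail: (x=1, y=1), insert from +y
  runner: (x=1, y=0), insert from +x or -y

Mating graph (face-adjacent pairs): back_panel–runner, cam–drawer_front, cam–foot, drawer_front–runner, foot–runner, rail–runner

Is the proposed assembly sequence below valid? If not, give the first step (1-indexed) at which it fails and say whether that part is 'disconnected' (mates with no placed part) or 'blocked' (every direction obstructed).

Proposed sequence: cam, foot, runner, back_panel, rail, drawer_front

Valid

1. cam@(0, -1) [+x clear] — {cam}
2. foot@(1, -1) [-y clear] — {cam, foot}
3. runner@(1, 0) [+x clear] — {cam, foot, runner}
4. back_panel@(2, 0) [-y clear] — {back_panel, cam, foot, runner}
5. rail@(1, 1) [+y clear] — {back_panel, cam, foot, rail, runner}
6. drawer_front@(0, 0) [+y clear] — {back_panel, cam, drawer_front, foot, rail, runner}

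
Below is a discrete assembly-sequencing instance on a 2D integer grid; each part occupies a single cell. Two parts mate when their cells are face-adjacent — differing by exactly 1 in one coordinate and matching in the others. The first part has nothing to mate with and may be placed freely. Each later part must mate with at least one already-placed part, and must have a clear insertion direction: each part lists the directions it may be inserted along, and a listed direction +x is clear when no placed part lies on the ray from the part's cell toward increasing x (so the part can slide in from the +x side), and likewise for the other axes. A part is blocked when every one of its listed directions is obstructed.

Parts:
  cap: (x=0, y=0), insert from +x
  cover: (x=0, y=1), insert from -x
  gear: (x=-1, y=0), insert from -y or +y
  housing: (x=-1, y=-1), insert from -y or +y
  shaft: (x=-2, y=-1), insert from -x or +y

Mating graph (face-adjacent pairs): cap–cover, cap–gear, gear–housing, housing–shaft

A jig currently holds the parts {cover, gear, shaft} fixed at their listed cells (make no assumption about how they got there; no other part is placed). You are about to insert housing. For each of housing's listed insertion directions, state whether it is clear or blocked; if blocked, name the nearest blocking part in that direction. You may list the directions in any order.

-y: ray from housing(-1, -1) has no placed part ⇒ clear
+y: nearest on ray is gear@(-1, 0) ⇒ blocked

+y: blocked by gear; -y: clear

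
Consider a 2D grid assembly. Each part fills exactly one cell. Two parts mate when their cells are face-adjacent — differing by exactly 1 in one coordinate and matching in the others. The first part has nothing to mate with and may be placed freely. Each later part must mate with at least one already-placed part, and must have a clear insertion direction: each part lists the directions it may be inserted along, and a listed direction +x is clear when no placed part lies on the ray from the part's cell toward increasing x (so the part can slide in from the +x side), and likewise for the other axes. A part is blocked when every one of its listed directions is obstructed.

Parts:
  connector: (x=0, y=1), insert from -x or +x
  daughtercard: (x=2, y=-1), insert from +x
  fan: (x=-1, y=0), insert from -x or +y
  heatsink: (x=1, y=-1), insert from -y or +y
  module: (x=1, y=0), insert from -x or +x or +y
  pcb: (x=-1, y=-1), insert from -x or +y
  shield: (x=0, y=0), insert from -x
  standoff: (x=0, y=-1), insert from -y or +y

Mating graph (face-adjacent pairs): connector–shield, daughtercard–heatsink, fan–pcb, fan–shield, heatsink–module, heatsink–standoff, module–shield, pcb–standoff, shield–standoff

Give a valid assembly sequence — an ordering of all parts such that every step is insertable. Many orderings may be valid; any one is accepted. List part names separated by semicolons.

1. daughtercard@(2, -1) [+x clear] — {daughtercard}
2. heatsink@(1, -1) [-y clear] — {daughtercard, heatsink}
3. standoff@(0, -1) [-y clear] — {daughtercard, heatsink, standoff}
4. pcb@(-1, -1) [-x clear] — {daughtercard, heatsink, pcb, standoff}
5. shield@(0, 0) [-x clear] — {daughtercard, heatsink, pcb, shield, standoff}
6. fan@(-1, 0) [-x clear] — {daughtercard, fan, heatsink, pcb, shield, standoff}
7. connector@(0, 1) [-x clear] — {connector, daughtercard, fan, heatsink, pcb, shield, standoff}
8. module@(1, 0) [+x clear] — {connector, daughtercard, fan, heatsink, module, pcb, shield, standoff}

daughtercard; heatsink; standoff; pcb; shield; fan; connector; module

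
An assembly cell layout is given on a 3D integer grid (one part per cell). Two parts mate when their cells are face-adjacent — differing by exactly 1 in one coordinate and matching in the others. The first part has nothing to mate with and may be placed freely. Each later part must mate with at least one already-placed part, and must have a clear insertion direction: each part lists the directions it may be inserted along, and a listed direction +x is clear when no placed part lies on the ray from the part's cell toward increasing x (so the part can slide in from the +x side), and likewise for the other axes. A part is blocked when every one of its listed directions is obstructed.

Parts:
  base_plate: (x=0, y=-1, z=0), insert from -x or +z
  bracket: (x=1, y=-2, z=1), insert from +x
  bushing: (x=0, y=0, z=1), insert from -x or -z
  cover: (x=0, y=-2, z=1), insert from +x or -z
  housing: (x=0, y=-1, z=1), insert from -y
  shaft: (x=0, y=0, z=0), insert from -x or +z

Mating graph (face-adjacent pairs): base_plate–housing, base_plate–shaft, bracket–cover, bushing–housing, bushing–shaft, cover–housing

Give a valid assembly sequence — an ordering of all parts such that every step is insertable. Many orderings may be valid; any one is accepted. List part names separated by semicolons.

housing; bushing; cover; shaft; base_plate; bracket

1. housing@(0, -1, 1) [-y clear] — {housing}
2. bushing@(0, 0, 1) [-x clear] — {bushing, housing}
3. cover@(0, -2, 1) [+x clear] — {bushing, cover, housing}
4. shaft@(0, 0, 0) [-x clear] — {bushing, cover, housing, shaft}
5. base_plate@(0, -1, 0) [-x clear] — {base_plate, bushing, cover, housing, shaft}
6. bracket@(1, -2, 1) [+x clear] — {base_plate, bracket, bushing, cover, housing, shaft}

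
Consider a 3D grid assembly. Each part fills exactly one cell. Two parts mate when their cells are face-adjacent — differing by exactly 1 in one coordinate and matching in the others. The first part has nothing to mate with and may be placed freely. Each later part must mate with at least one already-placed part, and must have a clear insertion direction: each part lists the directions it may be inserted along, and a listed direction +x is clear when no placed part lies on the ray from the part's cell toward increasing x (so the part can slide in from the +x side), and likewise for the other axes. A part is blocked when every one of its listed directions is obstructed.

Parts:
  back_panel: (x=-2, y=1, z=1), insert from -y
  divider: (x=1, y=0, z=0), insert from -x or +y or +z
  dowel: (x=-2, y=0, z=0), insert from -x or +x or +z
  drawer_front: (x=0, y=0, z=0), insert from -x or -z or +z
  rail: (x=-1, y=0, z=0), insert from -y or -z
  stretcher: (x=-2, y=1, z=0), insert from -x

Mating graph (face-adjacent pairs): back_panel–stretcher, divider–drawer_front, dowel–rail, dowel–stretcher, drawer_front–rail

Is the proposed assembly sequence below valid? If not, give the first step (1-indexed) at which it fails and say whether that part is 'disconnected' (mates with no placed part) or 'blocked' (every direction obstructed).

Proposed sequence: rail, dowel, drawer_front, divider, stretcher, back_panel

1. rail@(-1, 0, 0) [-y clear] — {rail}
2. dowel@(-2, 0, 0) [-x clear] — {dowel, rail}
3. drawer_front@(0, 0, 0) [-z clear] — {dowel, drawer_front, rail}
4. divider@(1, 0, 0) [+y clear] — {divider, dowel, drawer_front, rail}
5. stretcher@(-2, 1, 0) [-x clear] — {divider, dowel, drawer_front, rail, stretcher}
6. back_panel@(-2, 1, 1) [-y clear] — {back_panel, divider, dowel, drawer_front, rail, stretcher}

Valid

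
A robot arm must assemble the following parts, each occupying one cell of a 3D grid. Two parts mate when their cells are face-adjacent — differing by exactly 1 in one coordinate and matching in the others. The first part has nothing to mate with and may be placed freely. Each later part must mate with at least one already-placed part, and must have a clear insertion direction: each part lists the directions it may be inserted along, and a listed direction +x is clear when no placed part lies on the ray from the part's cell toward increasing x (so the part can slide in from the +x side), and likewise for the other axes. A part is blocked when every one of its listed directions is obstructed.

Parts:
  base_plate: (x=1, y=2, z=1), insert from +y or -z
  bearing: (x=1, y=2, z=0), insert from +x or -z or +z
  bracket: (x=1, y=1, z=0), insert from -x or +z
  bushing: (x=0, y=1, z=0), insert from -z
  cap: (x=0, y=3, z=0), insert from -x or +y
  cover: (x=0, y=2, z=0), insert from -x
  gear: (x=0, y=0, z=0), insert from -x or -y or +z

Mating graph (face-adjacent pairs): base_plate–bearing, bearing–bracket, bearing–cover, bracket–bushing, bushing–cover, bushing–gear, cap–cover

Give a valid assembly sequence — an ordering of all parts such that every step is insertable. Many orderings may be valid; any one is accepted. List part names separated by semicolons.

1. base_plate@(1, 2, 1) [+y clear] — {base_plate}
2. bearing@(1, 2, 0) [+x clear] — {base_plate, bearing}
3. cover@(0, 2, 0) [-x clear] — {base_plate, bearing, cover}
4. bushing@(0, 1, 0) [-z clear] — {base_plate, bearing, bushing, cover}
5. bracket@(1, 1, 0) [+z clear] — {base_plate, bearing, bracket, bushing, cover}
6. cap@(0, 3, 0) [-x clear] — {base_plate, bearing, bracket, bushing, cap, cover}
7. gear@(0, 0, 0) [-x clear] — {base_plate, bearing, bracket, bushing, cap, cover, gear}

base_plate; bearing; cover; bushing; bracket; cap; gear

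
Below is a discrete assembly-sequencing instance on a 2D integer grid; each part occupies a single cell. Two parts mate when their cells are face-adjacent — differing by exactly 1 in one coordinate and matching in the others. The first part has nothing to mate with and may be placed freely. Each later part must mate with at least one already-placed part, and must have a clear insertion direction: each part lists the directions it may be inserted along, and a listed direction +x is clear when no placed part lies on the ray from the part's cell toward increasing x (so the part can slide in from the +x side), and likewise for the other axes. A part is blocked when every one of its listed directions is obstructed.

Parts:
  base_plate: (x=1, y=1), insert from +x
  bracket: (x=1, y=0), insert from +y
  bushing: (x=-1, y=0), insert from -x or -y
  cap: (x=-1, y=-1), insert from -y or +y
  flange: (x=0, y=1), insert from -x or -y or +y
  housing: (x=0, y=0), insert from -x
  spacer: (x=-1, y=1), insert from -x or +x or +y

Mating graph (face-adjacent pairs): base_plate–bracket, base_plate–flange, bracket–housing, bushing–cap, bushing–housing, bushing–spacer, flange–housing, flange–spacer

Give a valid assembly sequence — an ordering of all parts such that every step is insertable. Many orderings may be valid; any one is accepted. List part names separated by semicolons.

1. spacer@(-1, 1) [-x clear] — {spacer}
2. flange@(0, 1) [-y clear] — {flange, spacer}
3. housing@(0, 0) [-x clear] — {flange, housing, spacer}
4. bracket@(1, 0) [+y clear] — {bracket, flange, housing, spacer}
5. bushing@(-1, 0) [-x clear] — {bracket, bushing, flange, housing, spacer}
6. cap@(-1, -1) [-y clear] — {bracket, bushing, cap, flange, housing, spacer}
7. base_plate@(1, 1) [+x clear] — {base_plate, bracket, bushing, cap, flange, housing, spacer}

spacer; flange; housing; bracket; bushing; cap; base_plate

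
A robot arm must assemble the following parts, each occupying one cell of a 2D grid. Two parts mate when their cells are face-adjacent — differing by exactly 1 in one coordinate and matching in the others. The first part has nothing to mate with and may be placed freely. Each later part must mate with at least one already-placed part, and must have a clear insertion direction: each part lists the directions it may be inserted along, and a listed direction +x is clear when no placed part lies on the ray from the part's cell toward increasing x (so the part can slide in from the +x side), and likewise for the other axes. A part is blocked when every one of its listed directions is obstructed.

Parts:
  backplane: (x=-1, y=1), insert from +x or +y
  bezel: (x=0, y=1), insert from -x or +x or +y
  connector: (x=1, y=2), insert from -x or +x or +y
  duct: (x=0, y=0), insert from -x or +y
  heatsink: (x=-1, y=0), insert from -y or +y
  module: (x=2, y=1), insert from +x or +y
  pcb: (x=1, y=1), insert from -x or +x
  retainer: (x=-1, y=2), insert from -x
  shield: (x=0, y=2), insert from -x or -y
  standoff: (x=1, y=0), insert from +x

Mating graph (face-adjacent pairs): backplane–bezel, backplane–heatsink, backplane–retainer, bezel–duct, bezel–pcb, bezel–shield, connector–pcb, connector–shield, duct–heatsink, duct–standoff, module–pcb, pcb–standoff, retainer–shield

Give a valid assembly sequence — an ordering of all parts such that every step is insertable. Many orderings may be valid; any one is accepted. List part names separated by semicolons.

bezel; backplane; shield; retainer; pcb; standoff; connector; module; duct; heatsink

1. bezel@(0, 1) [-x clear] — {bezel}
2. backplane@(-1, 1) [+y clear] — {backplane, bezel}
3. shield@(0, 2) [-x clear] — {backplane, bezel, shield}
4. retainer@(-1, 2) [-x clear] — {backplane, bezel, retainer, shield}
5. pcb@(1, 1) [+x clear] — {backplane, bezel, pcb, retainer, shield}
6. standoff@(1, 0) [+x clear] — {backplane, bezel, pcb, retainer, shield, standoff}
7. connector@(1, 2) [+x clear] — {backplane, bezel, connector, pcb, retainer, shield, standoff}
8. module@(2, 1) [+x clear] — {backplane, bezel, connector, module, pcb, retainer, shield, standoff}
9. duct@(0, 0) [-x clear] — {backplane, bezel, connector, duct, module, pcb, retainer, shield, standoff}
10. heatsink@(-1, 0) [-y clear] — {backplane, bezel, connector, duct, heatsink, module, pcb, retainer, shield, standoff}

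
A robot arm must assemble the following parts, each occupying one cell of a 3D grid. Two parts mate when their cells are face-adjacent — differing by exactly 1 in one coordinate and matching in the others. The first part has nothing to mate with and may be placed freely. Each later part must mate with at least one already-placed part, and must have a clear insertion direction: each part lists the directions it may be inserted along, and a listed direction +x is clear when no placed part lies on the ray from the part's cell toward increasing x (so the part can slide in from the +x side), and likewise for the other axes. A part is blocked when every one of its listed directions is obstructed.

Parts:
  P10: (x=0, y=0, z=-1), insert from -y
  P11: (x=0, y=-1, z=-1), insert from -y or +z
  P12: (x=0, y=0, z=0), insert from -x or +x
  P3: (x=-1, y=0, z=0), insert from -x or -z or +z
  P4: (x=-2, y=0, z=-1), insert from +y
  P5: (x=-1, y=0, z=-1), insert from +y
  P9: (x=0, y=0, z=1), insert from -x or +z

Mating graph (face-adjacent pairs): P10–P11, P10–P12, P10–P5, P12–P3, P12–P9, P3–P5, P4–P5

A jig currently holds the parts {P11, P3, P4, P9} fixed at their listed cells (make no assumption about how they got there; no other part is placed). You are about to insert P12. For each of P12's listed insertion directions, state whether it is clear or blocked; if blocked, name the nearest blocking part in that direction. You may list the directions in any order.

-x: nearest on ray is P3@(-1, 0, 0) ⇒ blocked
+x: ray from P12(0, 0, 0) has no placed part ⇒ clear

+x: clear; -x: blocked by P3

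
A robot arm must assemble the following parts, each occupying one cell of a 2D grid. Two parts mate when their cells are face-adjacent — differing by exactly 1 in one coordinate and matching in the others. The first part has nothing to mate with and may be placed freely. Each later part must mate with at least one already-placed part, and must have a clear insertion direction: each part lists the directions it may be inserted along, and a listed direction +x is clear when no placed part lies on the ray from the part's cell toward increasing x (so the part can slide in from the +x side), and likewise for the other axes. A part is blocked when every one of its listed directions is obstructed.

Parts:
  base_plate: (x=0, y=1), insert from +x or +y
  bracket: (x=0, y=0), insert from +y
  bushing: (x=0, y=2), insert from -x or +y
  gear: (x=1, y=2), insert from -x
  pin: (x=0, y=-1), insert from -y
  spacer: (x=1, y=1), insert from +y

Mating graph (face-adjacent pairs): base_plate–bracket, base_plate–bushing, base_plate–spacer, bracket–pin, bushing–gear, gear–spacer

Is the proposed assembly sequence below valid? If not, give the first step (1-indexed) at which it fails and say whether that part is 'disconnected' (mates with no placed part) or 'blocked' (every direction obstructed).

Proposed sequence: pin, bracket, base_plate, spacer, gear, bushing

1. pin@(0, -1) [-y clear] — {pin}
2. bracket@(0, 0) [+y clear] — {bracket, pin}
3. base_plate@(0, 1) [+x clear] — {base_plate, bracket, pin}
4. spacer@(1, 1) [+y clear] — {base_plate, bracket, pin, spacer}
5. gear@(1, 2) [-x clear] — {base_plate, bracket, gear, pin, spacer}
6. bushing@(0, 2) [-x clear] — {base_plate, bracket, bushing, gear, pin, spacer}

Valid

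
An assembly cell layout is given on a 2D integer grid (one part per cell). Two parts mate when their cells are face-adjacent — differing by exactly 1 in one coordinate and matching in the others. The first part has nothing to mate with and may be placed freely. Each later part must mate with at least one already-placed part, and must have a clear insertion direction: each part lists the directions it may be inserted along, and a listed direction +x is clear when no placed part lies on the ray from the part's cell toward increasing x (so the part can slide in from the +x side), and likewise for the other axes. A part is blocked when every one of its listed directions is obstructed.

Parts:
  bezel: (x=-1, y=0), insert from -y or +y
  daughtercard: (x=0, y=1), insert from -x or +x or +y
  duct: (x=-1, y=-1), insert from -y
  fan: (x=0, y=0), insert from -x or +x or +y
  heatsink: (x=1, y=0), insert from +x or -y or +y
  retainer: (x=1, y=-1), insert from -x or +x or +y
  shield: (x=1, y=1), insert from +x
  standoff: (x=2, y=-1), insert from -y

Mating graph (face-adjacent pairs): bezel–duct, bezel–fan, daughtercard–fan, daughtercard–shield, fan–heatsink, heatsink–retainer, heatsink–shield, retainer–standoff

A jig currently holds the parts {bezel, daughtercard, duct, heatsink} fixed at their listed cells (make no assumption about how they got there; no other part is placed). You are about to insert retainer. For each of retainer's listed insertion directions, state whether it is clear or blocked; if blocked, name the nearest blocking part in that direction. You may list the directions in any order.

-x: nearest on ray is duct@(-1, -1) ⇒ blocked
+x: ray from retainer(1, -1) has no placed part ⇒ clear
+y: nearest on ray is heatsink@(1, 0) ⇒ blocked

+x: clear; +y: blocked by heatsink; -x: blocked by duct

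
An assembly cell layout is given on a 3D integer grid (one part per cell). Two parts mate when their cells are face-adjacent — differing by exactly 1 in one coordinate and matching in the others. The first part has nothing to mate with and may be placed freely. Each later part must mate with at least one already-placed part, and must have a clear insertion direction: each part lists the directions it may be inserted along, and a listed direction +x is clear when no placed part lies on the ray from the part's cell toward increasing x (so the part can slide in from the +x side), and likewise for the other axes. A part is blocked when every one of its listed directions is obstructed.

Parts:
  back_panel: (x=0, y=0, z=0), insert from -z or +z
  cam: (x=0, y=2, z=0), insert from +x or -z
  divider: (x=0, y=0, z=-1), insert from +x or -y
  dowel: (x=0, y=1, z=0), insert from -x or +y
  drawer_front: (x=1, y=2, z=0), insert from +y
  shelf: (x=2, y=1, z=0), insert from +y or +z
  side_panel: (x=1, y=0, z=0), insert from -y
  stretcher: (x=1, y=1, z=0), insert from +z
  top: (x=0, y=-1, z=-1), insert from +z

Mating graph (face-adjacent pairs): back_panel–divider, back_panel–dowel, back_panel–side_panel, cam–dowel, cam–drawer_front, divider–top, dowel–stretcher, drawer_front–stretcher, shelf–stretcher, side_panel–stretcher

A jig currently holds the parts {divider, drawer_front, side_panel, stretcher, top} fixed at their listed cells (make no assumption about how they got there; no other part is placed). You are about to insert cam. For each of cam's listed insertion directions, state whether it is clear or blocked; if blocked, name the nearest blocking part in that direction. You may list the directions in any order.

+x: nearest on ray is drawer_front@(1, 2, 0) ⇒ blocked
-z: ray from cam(0, 2, 0) has no placed part ⇒ clear

+x: blocked by drawer_front; -z: clear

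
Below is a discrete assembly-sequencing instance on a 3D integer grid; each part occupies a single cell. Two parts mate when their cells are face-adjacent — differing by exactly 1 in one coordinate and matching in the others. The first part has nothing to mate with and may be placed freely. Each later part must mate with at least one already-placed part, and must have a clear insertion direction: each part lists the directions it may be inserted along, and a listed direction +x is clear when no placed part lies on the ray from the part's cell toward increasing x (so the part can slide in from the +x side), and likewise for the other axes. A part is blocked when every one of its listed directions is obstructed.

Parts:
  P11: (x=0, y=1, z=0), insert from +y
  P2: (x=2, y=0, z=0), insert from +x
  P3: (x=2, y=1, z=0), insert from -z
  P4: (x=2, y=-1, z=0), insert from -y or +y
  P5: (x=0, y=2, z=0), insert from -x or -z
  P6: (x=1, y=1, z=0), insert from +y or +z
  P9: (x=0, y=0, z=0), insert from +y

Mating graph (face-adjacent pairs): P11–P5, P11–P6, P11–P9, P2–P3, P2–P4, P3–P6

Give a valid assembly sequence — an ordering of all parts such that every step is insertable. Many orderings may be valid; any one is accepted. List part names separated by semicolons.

P9; P11; P5; P6; P3; P2; P4

1. P9@(0, 0, 0) [+y clear] — {P9}
2. P11@(0, 1, 0) [+y clear] — {P11, P9}
3. P5@(0, 2, 0) [-x clear] — {P11, P5, P9}
4. P6@(1, 1, 0) [+y clear] — {P11, P5, P6, P9}
5. P3@(2, 1, 0) [-z clear] — {P11, P3, P5, P6, P9}
6. P2@(2, 0, 0) [+x clear] — {P11, P2, P3, P5, P6, P9}
7. P4@(2, -1, 0) [-y clear] — {P11, P2, P3, P4, P5, P6, P9}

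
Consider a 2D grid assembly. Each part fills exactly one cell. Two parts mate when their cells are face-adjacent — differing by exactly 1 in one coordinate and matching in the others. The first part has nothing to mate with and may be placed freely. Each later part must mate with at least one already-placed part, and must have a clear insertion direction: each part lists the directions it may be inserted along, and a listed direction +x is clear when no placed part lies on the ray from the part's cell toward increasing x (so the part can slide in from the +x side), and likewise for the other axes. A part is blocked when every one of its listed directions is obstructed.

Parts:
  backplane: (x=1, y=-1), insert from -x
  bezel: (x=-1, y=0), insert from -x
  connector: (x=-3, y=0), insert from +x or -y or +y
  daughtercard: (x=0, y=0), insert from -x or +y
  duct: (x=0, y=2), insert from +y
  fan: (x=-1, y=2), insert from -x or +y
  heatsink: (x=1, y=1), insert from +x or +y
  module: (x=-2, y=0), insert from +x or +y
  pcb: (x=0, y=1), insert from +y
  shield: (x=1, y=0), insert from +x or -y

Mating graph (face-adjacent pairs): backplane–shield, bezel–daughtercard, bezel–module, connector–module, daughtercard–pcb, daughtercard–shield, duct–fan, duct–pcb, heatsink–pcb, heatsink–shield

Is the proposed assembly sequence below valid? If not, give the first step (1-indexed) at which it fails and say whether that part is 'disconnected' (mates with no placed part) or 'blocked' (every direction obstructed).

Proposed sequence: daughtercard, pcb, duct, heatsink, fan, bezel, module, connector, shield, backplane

1. daughtercard@(0, 0) [-x clear] — {daughtercard}
2. pcb@(0, 1) [+y clear] — {daughtercard, pcb}
3. duct@(0, 2) [+y clear] — {daughtercard, duct, pcb}
4. heatsink@(1, 1) [+x clear] — {daughtercard, duct, heatsink, pcb}
5. fan@(-1, 2) [-x clear] — {daughtercard, duct, fan, heatsink, pcb}
6. bezel@(-1, 0) [-x clear] — {bezel, daughtercard, duct, fan, heatsink, pcb}
7. module@(-2, 0) [+y clear] — {bezel, daughtercard, duct, fan, heatsink, module, pcb}
8. connector@(-3, 0) [-y clear] — {bezel, connector, daughtercard, duct, fan, heatsink, module, pcb}
9. shield@(1, 0) [+x clear] — {bezel, connector, daughtercard, duct, fan, heatsink, module, pcb, shield}
10. backplane@(1, -1) [-x clear] — {backplane, bezel, connector, daughtercard, duct, fan, heatsink, module, pcb, shield}

Valid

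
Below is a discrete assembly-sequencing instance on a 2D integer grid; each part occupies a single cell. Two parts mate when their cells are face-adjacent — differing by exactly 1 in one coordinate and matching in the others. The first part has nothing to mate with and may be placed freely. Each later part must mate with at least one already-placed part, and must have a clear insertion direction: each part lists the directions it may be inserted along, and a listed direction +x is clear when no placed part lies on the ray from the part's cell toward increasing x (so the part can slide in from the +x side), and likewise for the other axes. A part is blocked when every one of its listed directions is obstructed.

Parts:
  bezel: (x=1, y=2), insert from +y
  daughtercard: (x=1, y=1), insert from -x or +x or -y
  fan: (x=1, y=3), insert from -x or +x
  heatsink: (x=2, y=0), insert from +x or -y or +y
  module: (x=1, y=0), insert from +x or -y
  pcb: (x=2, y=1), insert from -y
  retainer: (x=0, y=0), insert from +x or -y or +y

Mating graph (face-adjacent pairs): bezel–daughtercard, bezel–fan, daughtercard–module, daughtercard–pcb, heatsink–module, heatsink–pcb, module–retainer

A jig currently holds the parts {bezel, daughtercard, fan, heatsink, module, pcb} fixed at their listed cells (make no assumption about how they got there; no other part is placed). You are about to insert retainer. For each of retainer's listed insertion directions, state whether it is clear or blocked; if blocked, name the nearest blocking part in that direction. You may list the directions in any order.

+x: blocked by module; +y: clear; -y: clear

+x: nearest on ray is module@(1, 0) ⇒ blocked
-y: ray from retainer(0, 0) has no placed part ⇒ clear
+y: ray from retainer(0, 0) has no placed part ⇒ clear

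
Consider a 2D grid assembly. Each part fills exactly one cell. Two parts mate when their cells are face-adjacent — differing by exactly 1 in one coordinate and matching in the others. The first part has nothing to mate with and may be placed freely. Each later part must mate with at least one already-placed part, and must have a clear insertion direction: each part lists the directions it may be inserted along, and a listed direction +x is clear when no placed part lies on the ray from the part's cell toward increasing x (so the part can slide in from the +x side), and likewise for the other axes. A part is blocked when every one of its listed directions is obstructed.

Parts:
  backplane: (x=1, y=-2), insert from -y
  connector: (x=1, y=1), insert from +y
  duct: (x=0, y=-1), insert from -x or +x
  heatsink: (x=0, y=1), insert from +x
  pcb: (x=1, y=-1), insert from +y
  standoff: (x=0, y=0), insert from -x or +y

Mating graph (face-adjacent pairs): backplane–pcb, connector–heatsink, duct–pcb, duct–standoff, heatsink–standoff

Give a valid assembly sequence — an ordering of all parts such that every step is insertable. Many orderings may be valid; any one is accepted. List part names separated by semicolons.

heatsink; standoff; duct; pcb; connector; backplane

1. heatsink@(0, 1) [+x clear] — {heatsink}
2. standoff@(0, 0) [-x clear] — {heatsink, standoff}
3. duct@(0, -1) [-x clear] — {duct, heatsink, standoff}
4. pcb@(1, -1) [+y clear] — {duct, heatsink, pcb, standoff}
5. connector@(1, 1) [+y clear] — {connector, duct, heatsink, pcb, standoff}
6. backplane@(1, -2) [-y clear] — {backplane, connector, duct, heatsink, pcb, standoff}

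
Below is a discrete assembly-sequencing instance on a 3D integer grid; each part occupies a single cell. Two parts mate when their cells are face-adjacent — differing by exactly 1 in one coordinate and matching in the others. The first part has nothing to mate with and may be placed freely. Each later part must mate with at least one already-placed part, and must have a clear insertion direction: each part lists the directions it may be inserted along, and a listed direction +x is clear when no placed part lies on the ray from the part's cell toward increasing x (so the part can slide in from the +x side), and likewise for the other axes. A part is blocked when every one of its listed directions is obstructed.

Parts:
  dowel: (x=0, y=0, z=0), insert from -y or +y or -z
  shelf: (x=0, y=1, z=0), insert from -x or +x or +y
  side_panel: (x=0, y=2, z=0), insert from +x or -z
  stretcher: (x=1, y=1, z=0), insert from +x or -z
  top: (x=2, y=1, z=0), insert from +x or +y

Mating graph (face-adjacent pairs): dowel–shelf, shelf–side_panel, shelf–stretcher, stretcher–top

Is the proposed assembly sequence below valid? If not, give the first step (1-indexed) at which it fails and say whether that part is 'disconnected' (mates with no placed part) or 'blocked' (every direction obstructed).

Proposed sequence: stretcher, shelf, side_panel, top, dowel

1. stretcher@(1, 1, 0) [+x clear] — {stretcher}
2. shelf@(0, 1, 0) [-x clear] — {shelf, stretcher}
3. side_panel@(0, 2, 0) [+x clear] — {shelf, side_panel, stretcher}
4. top@(2, 1, 0) [+x clear] — {shelf, side_panel, stretcher, top}
5. dowel@(0, 0, 0) [-y clear] — {dowel, shelf, side_panel, stretcher, top}

Valid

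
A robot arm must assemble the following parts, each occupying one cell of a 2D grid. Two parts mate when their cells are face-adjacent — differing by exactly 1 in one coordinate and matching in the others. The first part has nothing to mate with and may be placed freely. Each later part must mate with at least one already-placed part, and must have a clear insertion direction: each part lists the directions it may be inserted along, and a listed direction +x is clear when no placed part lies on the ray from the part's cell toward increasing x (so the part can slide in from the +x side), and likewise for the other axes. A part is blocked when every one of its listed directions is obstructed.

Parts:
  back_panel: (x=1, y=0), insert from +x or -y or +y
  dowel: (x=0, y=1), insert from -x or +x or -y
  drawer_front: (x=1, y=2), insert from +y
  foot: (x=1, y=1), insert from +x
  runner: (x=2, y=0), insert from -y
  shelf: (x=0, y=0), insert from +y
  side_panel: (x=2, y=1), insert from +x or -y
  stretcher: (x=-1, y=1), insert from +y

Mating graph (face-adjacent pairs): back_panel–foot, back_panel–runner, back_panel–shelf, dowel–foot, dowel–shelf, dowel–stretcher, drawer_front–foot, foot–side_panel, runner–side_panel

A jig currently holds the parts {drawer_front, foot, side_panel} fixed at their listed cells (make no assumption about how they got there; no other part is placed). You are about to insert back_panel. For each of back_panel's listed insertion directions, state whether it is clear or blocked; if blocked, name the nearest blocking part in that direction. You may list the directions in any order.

+x: ray from back_panel(1, 0) has no placed part ⇒ clear
-y: ray from back_panel(1, 0) has no placed part ⇒ clear
+y: nearest on ray is foot@(1, 1) ⇒ blocked

+x: clear; +y: blocked by foot; -y: clear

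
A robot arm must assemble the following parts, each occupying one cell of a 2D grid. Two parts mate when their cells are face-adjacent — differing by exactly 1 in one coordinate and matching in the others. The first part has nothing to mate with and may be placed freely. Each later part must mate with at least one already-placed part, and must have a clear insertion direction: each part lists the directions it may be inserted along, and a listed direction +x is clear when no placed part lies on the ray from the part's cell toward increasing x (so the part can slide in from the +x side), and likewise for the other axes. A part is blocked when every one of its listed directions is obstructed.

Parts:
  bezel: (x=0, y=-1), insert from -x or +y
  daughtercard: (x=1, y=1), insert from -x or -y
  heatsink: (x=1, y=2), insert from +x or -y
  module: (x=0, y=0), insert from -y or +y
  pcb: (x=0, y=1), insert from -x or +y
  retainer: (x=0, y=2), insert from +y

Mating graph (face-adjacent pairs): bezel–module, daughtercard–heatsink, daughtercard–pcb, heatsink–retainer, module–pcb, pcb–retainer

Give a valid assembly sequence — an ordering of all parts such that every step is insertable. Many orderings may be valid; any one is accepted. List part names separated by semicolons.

1. heatsink@(1, 2) [+x clear] — {heatsink}
2. daughtercard@(1, 1) [-x clear] — {daughtercard, heatsink}
3. pcb@(0, 1) [-x clear] — {daughtercard, heatsink, pcb}
4. module@(0, 0) [-y clear] — {daughtercard, heatsink, module, pcb}
5. bezel@(0, -1) [-x clear] — {bezel, daughtercard, heatsink, module, pcb}
6. retainer@(0, 2) [+y clear] — {bezel, daughtercard, heatsink, module, pcb, retainer}

heatsink; daughtercard; pcb; module; bezel; retainer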